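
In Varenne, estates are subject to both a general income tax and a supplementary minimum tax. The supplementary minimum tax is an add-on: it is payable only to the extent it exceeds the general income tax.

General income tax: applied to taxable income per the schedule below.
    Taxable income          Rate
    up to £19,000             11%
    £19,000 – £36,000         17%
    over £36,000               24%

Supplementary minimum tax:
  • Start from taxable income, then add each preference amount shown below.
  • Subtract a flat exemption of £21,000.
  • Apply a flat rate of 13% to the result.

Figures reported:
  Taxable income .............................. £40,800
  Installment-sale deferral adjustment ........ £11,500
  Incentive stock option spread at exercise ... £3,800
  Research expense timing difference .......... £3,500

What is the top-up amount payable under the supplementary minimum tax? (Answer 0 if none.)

£0

Supplementary minimum tax:
  Adjusted income: £40,800 + £11,500 + £3,800 + £3,500 = £59,600
  Less exemption £21,000 → base £38,600
  £38,600 × 13% = £5,018

General income tax:
  £19,000 × 11% = £2,090
  £17,000 × 17% = £2,890
  £4,800 × 24% = £1,152
  → £6,132

£5,018 ≤ £6,132, so no add-on is due.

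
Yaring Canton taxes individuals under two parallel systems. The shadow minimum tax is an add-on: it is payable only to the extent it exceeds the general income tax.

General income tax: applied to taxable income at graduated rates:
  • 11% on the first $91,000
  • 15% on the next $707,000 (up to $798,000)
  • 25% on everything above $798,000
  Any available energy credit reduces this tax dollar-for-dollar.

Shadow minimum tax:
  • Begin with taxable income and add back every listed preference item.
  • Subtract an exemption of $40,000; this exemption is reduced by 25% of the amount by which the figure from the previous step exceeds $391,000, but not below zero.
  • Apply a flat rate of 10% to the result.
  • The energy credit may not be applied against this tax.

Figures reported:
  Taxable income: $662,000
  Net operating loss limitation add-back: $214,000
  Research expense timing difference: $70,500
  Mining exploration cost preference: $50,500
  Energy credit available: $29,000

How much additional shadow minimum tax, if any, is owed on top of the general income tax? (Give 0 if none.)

$33,040

Shadow minimum tax:
  Adjusted income: $662,000 + $214,000 + $70,500 + $50,500 = $997,000
  Exemption: 25% × ($997,000 − $391,000) = $151,500 ≥ $40,000, so the exemption is fully phased out
  Base: $997,000 − $0 = $997,000
  $997,000 × 10% = $99,700

General income tax:
  $91,000 × 11% = $10,010
  $571,000 × 15% = $85,650
  → $95,660
  Less energy credit $29,000 → $66,660

Excess of shadow minimum tax over general income tax: $99,700 − $66,660 = $33,040.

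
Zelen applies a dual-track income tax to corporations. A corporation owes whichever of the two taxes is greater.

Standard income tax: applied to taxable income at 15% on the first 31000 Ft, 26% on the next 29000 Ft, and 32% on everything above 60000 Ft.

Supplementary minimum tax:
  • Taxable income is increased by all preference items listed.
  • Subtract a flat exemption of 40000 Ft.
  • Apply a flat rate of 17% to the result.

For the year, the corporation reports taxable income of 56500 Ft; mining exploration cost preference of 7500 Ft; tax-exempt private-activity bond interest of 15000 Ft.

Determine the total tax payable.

Standard income tax:
  31000 Ft × 15% = 4650 Ft
  25500 Ft × 26% = 6630 Ft
  → 11280 Ft

Supplementary minimum tax:
  Adjusted income: 56500 Ft + 7500 Ft + 15000 Ft = 79000 Ft
  Less exemption 40000 Ft → base 39000 Ft
  39000 Ft × 17% = 6630 Ft

11280 Ft > 6630 Ft, so the standard income tax governs.

11280 Ft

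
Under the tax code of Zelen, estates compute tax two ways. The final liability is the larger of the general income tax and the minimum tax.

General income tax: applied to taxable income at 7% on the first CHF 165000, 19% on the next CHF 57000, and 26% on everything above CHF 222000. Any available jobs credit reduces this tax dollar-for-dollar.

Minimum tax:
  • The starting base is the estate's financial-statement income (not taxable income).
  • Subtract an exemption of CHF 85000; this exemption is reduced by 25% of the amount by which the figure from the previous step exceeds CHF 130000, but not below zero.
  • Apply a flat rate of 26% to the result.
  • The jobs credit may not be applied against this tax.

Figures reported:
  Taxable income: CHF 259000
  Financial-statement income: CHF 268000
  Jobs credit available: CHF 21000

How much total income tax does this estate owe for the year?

CHF 56550

General income tax:
  CHF 165000 × 7% = CHF 11550
  CHF 57000 × 19% = CHF 10830
  CHF 37000 × 26% = CHF 9620
  → CHF 32000
  Less jobs credit CHF 21000 → CHF 11000

Minimum tax:
  Base (financial-statement income): CHF 268000
  Exemption: CHF 85000 − 25% × (CHF 268000 − CHF 130000) = CHF 85000 − CHF 34500 = CHF 50500
  Base: CHF 268000 − CHF 50500 = CHF 217500
  CHF 217500 × 26% = CHF 56550

CHF 56550 > CHF 11000, so the minimum tax is the binding amount.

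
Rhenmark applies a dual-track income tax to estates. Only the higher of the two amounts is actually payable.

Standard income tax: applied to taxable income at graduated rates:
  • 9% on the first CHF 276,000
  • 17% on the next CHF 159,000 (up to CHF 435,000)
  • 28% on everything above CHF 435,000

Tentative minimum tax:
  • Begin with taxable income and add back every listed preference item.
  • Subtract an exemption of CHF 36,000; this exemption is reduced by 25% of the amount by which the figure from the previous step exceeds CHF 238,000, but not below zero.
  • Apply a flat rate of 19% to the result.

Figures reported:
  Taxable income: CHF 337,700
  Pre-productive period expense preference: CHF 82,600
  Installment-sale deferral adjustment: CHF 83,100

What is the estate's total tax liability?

Standard income tax:
  CHF 276,000 × 9% = CHF 24,840
  CHF 61,700 × 17% = CHF 10,489
  → CHF 35,329

Tentative minimum tax:
  Adjusted income: CHF 337,700 + CHF 82,600 + CHF 83,100 = CHF 503,400
  Exemption: 25% × (CHF 503,400 − CHF 238,000) = CHF 66,350 ≥ CHF 36,000, so the exemption is fully phased out
  Base: CHF 503,400 − CHF 0 = CHF 503,400
  CHF 503,400 × 19% = CHF 95,646

CHF 95,646 > CHF 35,329, so the tentative minimum tax is the binding amount.

CHF 95,646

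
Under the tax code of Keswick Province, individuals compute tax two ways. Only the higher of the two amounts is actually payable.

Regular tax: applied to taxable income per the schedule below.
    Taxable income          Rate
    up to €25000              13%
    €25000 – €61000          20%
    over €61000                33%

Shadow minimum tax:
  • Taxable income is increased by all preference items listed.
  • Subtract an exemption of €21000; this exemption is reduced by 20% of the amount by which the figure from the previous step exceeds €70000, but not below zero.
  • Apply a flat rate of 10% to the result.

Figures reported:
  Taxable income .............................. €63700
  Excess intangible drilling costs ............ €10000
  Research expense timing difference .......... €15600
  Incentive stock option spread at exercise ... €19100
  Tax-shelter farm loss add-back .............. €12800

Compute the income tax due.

€11341

Shadow minimum tax:
  Adjusted income: €63700 + €10000 + €15600 + €19100 + €12800 = €121200
  Exemption: €21000 − 20% × (€121200 − €70000) = €21000 − €10240 = €10760
  Base: €121200 − €10760 = €110440
  €110440 × 10% = €11044

Regular tax:
  €25000 × 13% = €3250
  €36000 × 20% = €7200
  €2700 × 33% = €891
  → €11341

€11341 > €11044, so the regular tax governs.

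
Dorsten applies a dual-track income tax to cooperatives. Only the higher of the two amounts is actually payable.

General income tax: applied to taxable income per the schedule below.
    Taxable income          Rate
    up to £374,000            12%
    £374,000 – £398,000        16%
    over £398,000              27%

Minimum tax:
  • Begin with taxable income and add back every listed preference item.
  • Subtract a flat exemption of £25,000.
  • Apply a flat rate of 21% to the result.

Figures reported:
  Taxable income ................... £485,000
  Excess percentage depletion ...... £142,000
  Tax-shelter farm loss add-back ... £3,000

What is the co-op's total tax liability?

Minimum tax:
  Adjusted income: £485,000 + £142,000 + £3,000 = £630,000
  Less exemption £25,000 → base £605,000
  £605,000 × 21% = £127,050

General income tax:
  £374,000 × 12% = £44,880
  £24,000 × 16% = £3,840
  £87,000 × 27% = £23,490
  → £72,210

£127,050 > £72,210, so the minimum tax is the binding amount.

£127,050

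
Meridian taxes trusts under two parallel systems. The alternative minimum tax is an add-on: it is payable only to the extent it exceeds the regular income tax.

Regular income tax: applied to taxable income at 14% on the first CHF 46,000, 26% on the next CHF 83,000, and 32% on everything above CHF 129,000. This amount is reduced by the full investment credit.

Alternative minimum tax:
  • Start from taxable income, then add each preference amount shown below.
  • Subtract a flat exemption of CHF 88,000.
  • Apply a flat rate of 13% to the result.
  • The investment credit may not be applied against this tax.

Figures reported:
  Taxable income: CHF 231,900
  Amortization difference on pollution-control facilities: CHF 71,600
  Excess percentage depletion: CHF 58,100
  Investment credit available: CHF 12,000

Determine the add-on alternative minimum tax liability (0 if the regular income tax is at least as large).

Regular income tax:
  CHF 46,000 × 14% = CHF 6,440
  CHF 83,000 × 26% = CHF 21,580
  CHF 102,900 × 32% = CHF 32,928
  → CHF 60,948
  Less investment credit CHF 12,000 → CHF 48,948

Alternative minimum tax:
  Adjusted income: CHF 231,900 + CHF 71,600 + CHF 58,100 = CHF 361,600
  Less exemption CHF 88,000 → base CHF 273,600
  CHF 273,600 × 13% = CHF 35,568

CHF 35,568 ≤ CHF 48,948, so no add-on is due.

CHF 0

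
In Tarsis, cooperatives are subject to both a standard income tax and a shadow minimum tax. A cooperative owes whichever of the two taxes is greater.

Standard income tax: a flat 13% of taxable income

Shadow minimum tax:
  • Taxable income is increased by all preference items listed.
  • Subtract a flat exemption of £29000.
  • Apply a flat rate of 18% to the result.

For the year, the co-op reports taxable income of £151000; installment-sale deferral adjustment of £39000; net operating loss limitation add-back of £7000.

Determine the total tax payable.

Shadow minimum tax:
  Adjusted income: £151000 + £39000 + £7000 = £197000
  Less exemption £29000 → base £168000
  £168000 × 18% = £30240

Standard income tax:
  £151000 × 13% = £19630

£30240 > £19630, so the shadow minimum tax is the binding amount.

£30240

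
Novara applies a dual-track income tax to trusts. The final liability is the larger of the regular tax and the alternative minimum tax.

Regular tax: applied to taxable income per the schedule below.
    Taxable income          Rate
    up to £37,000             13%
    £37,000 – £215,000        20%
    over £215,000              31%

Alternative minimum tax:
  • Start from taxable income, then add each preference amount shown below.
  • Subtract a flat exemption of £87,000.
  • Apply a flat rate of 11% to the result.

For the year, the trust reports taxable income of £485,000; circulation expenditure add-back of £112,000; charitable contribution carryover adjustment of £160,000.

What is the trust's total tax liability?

£124,110

Regular tax:
  £37,000 × 13% = £4,810
  £178,000 × 20% = £35,600
  £270,000 × 31% = £83,700
  → £124,110

Alternative minimum tax:
  Adjusted income: £485,000 + £112,000 + £160,000 = £757,000
  Less exemption £87,000 → base £670,000
  £670,000 × 11% = £73,700

£124,110 > £73,700, so the regular tax governs.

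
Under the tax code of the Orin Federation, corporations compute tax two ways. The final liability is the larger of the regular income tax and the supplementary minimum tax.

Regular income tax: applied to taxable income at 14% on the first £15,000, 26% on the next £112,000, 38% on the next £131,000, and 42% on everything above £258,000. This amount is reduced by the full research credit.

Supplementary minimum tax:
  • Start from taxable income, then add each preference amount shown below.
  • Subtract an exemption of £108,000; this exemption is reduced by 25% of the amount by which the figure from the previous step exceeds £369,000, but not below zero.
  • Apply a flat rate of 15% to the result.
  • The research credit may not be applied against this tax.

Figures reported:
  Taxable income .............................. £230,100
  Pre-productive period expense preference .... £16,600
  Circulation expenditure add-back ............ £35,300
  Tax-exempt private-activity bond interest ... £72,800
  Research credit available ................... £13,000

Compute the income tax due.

Supplementary minimum tax:
  Adjusted income: £230,100 + £16,600 + £35,300 + £72,800 = £354,800
  Exemption: £354,800 ≤ £369,000, so full £108,000 applies
  Base: £354,800 − £108,000 = £246,800
  £246,800 × 15% = £37,020

Regular income tax:
  £15,000 × 14% = £2,100
  £112,000 × 26% = £29,120
  £103,100 × 38% = £39,178
  → £70,398
  Less research credit £13,000 → £57,398

£57,398 > £37,020, so the regular income tax governs.

£57,398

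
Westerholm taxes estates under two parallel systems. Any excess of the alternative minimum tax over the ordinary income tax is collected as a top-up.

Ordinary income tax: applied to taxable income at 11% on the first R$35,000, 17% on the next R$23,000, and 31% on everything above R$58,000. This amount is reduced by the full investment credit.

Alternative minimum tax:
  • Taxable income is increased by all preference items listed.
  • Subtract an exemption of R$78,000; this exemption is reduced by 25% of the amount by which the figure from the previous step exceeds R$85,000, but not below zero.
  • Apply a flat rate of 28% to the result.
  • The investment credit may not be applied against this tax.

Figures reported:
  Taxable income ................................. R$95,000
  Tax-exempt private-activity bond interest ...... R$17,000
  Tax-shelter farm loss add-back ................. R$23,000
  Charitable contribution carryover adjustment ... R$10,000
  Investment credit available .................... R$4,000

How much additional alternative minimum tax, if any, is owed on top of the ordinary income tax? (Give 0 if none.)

Alternative minimum tax:
  Adjusted income: R$95,000 + R$17,000 + R$23,000 + R$10,000 = R$145,000
  Exemption: R$78,000 − 25% × (R$145,000 − R$85,000) = R$78,000 − R$15,000 = R$63,000
  Base: R$145,000 − R$63,000 = R$82,000
  R$82,000 × 28% = R$22,960

Ordinary income tax:
  R$35,000 × 11% = R$3,850
  R$23,000 × 17% = R$3,910
  R$37,000 × 31% = R$11,470
  → R$19,230
  Less investment credit R$4,000 → R$15,230

Excess of alternative minimum tax over ordinary income tax: R$22,960 − R$15,230 = R$7,730.

R$7,730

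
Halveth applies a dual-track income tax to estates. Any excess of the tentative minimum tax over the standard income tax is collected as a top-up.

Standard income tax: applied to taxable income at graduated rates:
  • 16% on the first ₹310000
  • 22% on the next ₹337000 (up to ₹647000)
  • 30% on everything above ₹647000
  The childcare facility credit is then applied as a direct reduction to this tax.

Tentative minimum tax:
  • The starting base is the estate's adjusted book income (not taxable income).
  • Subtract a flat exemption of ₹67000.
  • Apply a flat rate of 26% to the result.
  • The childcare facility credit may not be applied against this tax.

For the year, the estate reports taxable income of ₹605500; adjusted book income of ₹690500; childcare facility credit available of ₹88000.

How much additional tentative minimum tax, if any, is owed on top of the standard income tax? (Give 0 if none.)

₹135500

Standard income tax:
  ₹310000 × 16% = ₹49600
  ₹295500 × 22% = ₹65010
  → ₹114610
  Less childcare facility credit ₹88000 → ₹26610

Tentative minimum tax:
  Base (adjusted book income): ₹690500
  Less exemption ₹67000 → base ₹623500
  ₹623500 × 26% = ₹162110

Excess of tentative minimum tax over standard income tax: ₹162110 − ₹26610 = ₹135500.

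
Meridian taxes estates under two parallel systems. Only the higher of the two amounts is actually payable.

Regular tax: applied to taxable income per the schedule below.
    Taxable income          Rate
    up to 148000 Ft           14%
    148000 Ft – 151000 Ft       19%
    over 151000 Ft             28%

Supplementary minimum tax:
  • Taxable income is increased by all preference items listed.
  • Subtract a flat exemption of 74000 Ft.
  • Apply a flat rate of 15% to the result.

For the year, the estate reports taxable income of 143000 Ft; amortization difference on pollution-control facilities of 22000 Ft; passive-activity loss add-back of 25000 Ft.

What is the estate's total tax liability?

20020 Ft

Supplementary minimum tax:
  Adjusted income: 143000 Ft + 22000 Ft + 25000 Ft = 190000 Ft
  Less exemption 74000 Ft → base 116000 Ft
  116000 Ft × 15% = 17400 Ft

Regular tax:
  143000 Ft × 14% = 20020 Ft

20020 Ft > 17400 Ft, so the regular tax governs.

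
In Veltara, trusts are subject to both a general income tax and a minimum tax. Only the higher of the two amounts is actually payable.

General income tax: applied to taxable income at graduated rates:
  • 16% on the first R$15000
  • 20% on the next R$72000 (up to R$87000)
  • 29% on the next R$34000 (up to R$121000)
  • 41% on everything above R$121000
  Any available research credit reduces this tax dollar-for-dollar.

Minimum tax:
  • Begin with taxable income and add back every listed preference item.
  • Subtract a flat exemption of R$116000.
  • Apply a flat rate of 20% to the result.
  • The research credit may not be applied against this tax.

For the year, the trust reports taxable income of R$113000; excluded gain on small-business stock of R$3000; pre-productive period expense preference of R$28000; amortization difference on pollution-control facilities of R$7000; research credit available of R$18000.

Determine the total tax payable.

R$7000

General income tax:
  R$15000 × 16% = R$2400
  R$72000 × 20% = R$14400
  R$26000 × 29% = R$7540
  → R$24340
  Less research credit R$18000 → R$6340

Minimum tax:
  Adjusted income: R$113000 + R$3000 + R$28000 + R$7000 = R$151000
  Less exemption R$116000 → base R$35000
  R$35000 × 20% = R$7000

R$7000 > R$6340, so the minimum tax is the binding amount.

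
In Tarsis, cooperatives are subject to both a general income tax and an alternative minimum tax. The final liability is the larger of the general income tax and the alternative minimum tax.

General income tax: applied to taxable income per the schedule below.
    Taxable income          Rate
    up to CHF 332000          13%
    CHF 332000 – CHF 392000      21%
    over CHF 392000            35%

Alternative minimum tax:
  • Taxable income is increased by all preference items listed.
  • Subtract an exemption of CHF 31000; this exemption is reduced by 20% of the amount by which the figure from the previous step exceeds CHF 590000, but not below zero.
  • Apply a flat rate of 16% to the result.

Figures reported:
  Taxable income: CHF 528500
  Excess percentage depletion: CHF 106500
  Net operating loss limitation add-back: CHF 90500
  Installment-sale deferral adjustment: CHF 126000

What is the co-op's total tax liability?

CHF 136240

Alternative minimum tax:
  Adjusted income: CHF 528500 + CHF 106500 + CHF 90500 + CHF 126000 = CHF 851500
  Exemption: 20% × (CHF 851500 − CHF 590000) = CHF 52300 ≥ CHF 31000, so the exemption is fully phased out
  Base: CHF 851500 − CHF 0 = CHF 851500
  CHF 851500 × 16% = CHF 136240

General income tax:
  CHF 332000 × 13% = CHF 43160
  CHF 60000 × 21% = CHF 12600
  CHF 136500 × 35% = CHF 47775
  → CHF 103535

CHF 136240 > CHF 103535, so the alternative minimum tax is the binding amount.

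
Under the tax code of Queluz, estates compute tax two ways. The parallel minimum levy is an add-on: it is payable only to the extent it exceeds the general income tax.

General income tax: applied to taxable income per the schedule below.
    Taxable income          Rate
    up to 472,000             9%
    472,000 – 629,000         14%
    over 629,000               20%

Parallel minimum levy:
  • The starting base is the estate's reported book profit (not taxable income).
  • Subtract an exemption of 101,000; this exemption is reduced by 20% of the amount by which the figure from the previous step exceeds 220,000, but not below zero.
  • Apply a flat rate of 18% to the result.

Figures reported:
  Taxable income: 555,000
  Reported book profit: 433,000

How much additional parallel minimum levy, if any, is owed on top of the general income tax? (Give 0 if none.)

13,328

General income tax:
  472,000 × 9% = 42,480
  83,000 × 14% = 11,620
  → 54,100

Parallel minimum levy:
  Base (reported book profit): 433,000
  Exemption: 101,000 − 20% × (433,000 − 220,000) = 101,000 − 42,600 = 58,400
  Base: 433,000 − 58,400 = 374,600
  374,600 × 18% = 67,428

Excess of parallel minimum levy over general income tax: 67,428 − 54,100 = 13,328.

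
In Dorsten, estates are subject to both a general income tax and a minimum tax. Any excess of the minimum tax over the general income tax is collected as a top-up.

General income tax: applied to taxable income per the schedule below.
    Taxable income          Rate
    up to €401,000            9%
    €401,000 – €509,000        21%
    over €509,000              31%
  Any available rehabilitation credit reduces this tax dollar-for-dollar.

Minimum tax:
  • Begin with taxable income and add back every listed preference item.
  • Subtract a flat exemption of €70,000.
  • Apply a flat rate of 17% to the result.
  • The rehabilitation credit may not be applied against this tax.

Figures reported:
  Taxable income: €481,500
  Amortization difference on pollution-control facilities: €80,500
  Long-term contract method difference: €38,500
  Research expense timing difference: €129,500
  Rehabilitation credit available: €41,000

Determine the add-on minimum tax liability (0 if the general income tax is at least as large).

€100,205

General income tax:
  €401,000 × 9% = €36,090
  €80,500 × 21% = €16,905
  → €52,995
  Less rehabilitation credit €41,000 → €11,995

Minimum tax:
  Adjusted income: €481,500 + €80,500 + €38,500 + €129,500 = €730,000
  Less exemption €70,000 → base €660,000
  €660,000 × 17% = €112,200

Excess of minimum tax over general income tax: €112,200 − €11,995 = €100,205.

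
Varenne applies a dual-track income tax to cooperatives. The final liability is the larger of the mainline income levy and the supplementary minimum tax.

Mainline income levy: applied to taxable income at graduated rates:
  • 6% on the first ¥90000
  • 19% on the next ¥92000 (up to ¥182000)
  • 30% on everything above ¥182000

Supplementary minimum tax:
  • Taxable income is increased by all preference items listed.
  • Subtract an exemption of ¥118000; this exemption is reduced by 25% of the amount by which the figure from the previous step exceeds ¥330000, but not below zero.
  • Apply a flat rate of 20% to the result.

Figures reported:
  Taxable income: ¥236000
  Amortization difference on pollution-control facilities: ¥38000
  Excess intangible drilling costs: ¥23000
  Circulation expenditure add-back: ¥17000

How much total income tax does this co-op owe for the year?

¥39200

Supplementary minimum tax:
  Adjusted income: ¥236000 + ¥38000 + ¥23000 + ¥17000 = ¥314000
  Exemption: ¥314000 ≤ ¥330000, so full ¥118000 applies
  Base: ¥314000 − ¥118000 = ¥196000
  ¥196000 × 20% = ¥39200

Mainline income levy:
  ¥90000 × 6% = ¥5400
  ¥92000 × 19% = ¥17480
  ¥54000 × 30% = ¥16200
  → ¥39080

¥39200 > ¥39080, so the supplementary minimum tax is the binding amount.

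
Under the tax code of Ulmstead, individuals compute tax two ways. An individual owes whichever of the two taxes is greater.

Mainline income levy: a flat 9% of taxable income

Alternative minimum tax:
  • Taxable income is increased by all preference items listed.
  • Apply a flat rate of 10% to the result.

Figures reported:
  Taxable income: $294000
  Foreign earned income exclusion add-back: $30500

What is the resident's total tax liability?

Mainline income levy:
  $294000 × 9% = $26460

Alternative minimum tax:
  Adjusted income: $294000 + $30500 = $324500
  $324500 × 10% = $32450

$32450 > $26460, so the alternative minimum tax is the binding amount.

$32450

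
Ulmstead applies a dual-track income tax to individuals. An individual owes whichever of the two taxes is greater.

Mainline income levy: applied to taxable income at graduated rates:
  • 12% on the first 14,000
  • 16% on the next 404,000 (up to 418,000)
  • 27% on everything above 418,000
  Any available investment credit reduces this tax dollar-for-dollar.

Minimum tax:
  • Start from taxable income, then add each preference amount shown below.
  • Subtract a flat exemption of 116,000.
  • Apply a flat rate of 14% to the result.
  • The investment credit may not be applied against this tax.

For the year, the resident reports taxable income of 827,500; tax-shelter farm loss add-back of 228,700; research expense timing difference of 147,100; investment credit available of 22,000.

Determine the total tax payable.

154,885

Minimum tax:
  Adjusted income: 827,500 + 228,700 + 147,100 = 1,203,300
  Less exemption 116,000 → base 1,087,300
  1,087,300 × 14% = 152,222

Mainline income levy:
  14,000 × 12% = 1,680
  404,000 × 16% = 64,640
  409,500 × 27% = 110,565
  → 176,885
  Less investment credit 22,000 → 154,885

154,885 > 152,222, so the mainline income levy governs.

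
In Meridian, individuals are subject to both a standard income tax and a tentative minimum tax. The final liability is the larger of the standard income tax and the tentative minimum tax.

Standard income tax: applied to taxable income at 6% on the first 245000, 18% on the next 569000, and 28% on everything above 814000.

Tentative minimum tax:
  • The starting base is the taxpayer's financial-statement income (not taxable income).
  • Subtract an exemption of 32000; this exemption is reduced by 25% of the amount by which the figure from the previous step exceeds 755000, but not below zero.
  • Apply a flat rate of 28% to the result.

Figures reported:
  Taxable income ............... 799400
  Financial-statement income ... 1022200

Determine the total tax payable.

286216

Standard income tax:
  245000 × 6% = 14700
  554400 × 18% = 99792
  → 114492

Tentative minimum tax:
  Base (financial-statement income): 1022200
  Exemption: 25% × (1022200 − 755000) = 66800 ≥ 32000, so the exemption is fully phased out
  Base: 1022200 − 0 = 1022200
  1022200 × 28% = 286216

286216 > 114492, so the tentative minimum tax is the binding amount.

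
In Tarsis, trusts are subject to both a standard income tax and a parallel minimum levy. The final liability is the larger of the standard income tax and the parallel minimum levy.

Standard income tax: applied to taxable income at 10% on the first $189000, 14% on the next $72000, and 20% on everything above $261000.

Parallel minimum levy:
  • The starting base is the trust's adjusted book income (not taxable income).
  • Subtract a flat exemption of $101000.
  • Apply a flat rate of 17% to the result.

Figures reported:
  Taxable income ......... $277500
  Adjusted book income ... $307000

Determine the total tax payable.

$35020

Parallel minimum levy:
  Base (adjusted book income): $307000
  Less exemption $101000 → base $206000
  $206000 × 17% = $35020

Standard income tax:
  $189000 × 10% = $18900
  $72000 × 14% = $10080
  $16500 × 20% = $3300
  → $32280

$35020 > $32280, so the parallel minimum levy is the binding amount.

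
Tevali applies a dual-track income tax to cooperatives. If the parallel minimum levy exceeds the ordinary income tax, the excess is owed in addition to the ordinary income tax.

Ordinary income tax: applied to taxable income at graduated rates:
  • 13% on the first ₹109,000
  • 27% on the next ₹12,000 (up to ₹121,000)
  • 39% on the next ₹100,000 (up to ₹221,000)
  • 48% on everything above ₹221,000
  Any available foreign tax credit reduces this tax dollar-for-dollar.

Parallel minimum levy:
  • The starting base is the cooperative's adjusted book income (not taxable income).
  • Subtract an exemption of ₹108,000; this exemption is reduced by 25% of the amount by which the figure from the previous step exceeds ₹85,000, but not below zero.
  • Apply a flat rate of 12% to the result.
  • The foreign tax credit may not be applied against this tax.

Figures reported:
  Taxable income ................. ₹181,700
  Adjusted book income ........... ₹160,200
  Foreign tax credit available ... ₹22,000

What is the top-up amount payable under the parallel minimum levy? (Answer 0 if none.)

₹0

Parallel minimum levy:
  Base (adjusted book income): ₹160,200
  Exemption: ₹108,000 − 25% × (₹160,200 − ₹85,000) = ₹108,000 − ₹18,800 = ₹89,200
  Base: ₹160,200 − ₹89,200 = ₹71,000
  ₹71,000 × 12% = ₹8,520

Ordinary income tax:
  ₹109,000 × 13% = ₹14,170
  ₹12,000 × 27% = ₹3,240
  ₹60,700 × 39% = ₹23,673
  → ₹41,083
  Less foreign tax credit ₹22,000 → ₹19,083

₹8,520 ≤ ₹19,083, so no add-on is due.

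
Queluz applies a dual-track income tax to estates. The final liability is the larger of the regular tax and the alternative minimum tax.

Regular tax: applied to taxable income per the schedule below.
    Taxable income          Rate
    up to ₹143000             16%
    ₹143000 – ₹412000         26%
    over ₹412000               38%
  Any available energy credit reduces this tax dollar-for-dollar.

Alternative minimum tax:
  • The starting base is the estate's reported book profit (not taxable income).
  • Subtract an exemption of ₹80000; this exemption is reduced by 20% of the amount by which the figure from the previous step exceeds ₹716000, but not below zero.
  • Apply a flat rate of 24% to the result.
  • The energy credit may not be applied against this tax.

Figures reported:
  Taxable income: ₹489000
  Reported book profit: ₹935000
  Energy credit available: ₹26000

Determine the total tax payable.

₹215712

Alternative minimum tax:
  Base (reported book profit): ₹935000
  Exemption: ₹80000 − 20% × (₹935000 − ₹716000) = ₹80000 − ₹43800 = ₹36200
  Base: ₹935000 − ₹36200 = ₹898800
  ₹898800 × 24% = ₹215712

Regular tax:
  ₹143000 × 16% = ₹22880
  ₹269000 × 26% = ₹69940
  ₹77000 × 38% = ₹29260
  → ₹122080
  Less energy credit ₹26000 → ₹96080

₹215712 > ₹96080, so the alternative minimum tax is the binding amount.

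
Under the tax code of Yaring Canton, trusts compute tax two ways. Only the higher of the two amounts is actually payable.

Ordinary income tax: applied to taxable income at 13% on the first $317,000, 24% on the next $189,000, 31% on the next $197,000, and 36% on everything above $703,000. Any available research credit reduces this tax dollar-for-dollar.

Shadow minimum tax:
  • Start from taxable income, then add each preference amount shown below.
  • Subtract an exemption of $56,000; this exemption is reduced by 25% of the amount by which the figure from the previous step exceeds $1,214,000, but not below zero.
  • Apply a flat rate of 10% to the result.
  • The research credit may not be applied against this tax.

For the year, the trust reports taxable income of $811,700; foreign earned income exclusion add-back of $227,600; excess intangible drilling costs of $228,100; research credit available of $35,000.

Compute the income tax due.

$151,772

Shadow minimum tax:
  Adjusted income: $811,700 + $227,600 + $228,100 = $1,267,400
  Exemption: $56,000 − 25% × ($1,267,400 − $1,214,000) = $56,000 − $13,350 = $42,650
  Base: $1,267,400 − $42,650 = $1,224,750
  $1,224,750 × 10% = $122,475

Ordinary income tax:
  $317,000 × 13% = $41,210
  $189,000 × 24% = $45,360
  $197,000 × 31% = $61,070
  $108,700 × 36% = $39,132
  → $186,772
  Less research credit $35,000 → $151,772

$151,772 > $122,475, so the ordinary income tax governs.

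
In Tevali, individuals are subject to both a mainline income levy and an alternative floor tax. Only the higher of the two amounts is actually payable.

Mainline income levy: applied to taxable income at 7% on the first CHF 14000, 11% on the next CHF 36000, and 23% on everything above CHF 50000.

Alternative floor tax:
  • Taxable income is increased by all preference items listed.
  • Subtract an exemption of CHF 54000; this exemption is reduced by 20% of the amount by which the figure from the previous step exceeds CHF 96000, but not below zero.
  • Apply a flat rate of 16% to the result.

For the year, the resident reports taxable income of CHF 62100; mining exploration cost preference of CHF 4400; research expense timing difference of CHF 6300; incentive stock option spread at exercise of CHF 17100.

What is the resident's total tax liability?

CHF 7723

Mainline income levy:
  CHF 14000 × 7% = CHF 980
  CHF 36000 × 11% = CHF 3960
  CHF 12100 × 23% = CHF 2783
  → CHF 7723

Alternative floor tax:
  Adjusted income: CHF 62100 + CHF 4400 + CHF 6300 + CHF 17100 = CHF 89900
  Exemption: CHF 89900 ≤ CHF 96000, so full CHF 54000 applies
  Base: CHF 89900 − CHF 54000 = CHF 35900
  CHF 35900 × 16% = CHF 5744

CHF 7723 > CHF 5744, so the mainline income levy governs.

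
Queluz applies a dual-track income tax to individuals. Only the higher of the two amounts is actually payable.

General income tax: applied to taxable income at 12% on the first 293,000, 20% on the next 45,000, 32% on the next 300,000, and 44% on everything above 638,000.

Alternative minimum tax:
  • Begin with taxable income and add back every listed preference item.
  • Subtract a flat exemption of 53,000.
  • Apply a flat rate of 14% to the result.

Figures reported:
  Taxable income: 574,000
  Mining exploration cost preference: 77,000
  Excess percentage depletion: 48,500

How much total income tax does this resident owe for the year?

Alternative minimum tax:
  Adjusted income: 574,000 + 77,000 + 48,500 = 699,500
  Less exemption 53,000 → base 646,500
  646,500 × 14% = 90,510

General income tax:
  293,000 × 12% = 35,160
  45,000 × 20% = 9,000
  236,000 × 32% = 75,520
  → 119,680

119,680 > 90,510, so the general income tax governs.

119,680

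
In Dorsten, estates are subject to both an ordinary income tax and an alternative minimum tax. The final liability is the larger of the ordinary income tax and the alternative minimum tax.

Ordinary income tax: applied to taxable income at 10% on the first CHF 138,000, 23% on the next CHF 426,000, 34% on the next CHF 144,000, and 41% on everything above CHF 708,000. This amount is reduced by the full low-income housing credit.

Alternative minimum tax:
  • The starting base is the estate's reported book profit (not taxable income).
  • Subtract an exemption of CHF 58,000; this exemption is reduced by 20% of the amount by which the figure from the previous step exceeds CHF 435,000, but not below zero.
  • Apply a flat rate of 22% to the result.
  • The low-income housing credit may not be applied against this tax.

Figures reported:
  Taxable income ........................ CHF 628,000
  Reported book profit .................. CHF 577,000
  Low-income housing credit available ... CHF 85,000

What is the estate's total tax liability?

Ordinary income tax:
  CHF 138,000 × 10% = CHF 13,800
  CHF 426,000 × 23% = CHF 97,980
  CHF 64,000 × 34% = CHF 21,760
  → CHF 133,540
  Less low-income housing credit CHF 85,000 → CHF 48,540

Alternative minimum tax:
  Base (reported book profit): CHF 577,000
  Exemption: CHF 58,000 − 20% × (CHF 577,000 − CHF 435,000) = CHF 58,000 − CHF 28,400 = CHF 29,600
  Base: CHF 577,000 − CHF 29,600 = CHF 547,400
  CHF 547,400 × 22% = CHF 120,428

CHF 120,428 > CHF 48,540, so the alternative minimum tax is the binding amount.

CHF 120,428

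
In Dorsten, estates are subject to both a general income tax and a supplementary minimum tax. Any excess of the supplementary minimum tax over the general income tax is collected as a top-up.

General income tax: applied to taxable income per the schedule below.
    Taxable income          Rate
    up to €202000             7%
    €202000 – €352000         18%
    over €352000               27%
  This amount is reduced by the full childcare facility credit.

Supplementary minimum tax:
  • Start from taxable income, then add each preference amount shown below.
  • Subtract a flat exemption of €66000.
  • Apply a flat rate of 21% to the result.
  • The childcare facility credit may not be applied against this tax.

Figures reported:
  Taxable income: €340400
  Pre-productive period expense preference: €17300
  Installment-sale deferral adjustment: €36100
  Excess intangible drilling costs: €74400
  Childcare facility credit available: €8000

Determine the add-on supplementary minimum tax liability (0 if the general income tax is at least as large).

Supplementary minimum tax:
  Adjusted income: €340400 + €17300 + €36100 + €74400 = €468200
  Less exemption €66000 → base €402200
  €402200 × 21% = €84462

General income tax:
  €202000 × 7% = €14140
  €138400 × 18% = €24912
  → €39052
  Less childcare facility credit €8000 → €31052

Excess of supplementary minimum tax over general income tax: €84462 − €31052 = €53410.

€53410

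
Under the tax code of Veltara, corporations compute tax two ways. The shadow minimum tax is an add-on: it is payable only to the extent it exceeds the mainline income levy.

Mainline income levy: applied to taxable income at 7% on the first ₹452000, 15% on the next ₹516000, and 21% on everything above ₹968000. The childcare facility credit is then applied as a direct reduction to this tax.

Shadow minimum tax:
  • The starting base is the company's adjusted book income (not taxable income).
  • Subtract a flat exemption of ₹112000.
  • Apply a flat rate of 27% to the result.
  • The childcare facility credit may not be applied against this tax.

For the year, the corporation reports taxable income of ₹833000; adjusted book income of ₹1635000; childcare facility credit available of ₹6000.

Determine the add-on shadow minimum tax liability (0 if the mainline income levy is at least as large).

₹328420

Shadow minimum tax:
  Base (adjusted book income): ₹1635000
  Less exemption ₹112000 → base ₹1523000
  ₹1523000 × 27% = ₹411210

Mainline income levy:
  ₹452000 × 7% = ₹31640
  ₹381000 × 15% = ₹57150
  → ₹88790
  Less childcare facility credit ₹6000 → ₹82790

Excess of shadow minimum tax over mainline income levy: ₹411210 − ₹82790 = ₹328420.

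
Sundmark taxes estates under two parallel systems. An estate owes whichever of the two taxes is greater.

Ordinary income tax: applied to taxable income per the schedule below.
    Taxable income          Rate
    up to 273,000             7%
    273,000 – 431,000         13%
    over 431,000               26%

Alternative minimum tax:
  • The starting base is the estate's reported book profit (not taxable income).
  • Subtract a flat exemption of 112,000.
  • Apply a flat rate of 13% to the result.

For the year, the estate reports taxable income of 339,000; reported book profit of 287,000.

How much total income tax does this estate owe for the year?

Ordinary income tax:
  273,000 × 7% = 19,110
  66,000 × 13% = 8,580
  → 27,690

Alternative minimum tax:
  Base (reported book profit): 287,000
  Less exemption 112,000 → base 175,000
  175,000 × 13% = 22,750

27,690 > 22,750, so the ordinary income tax governs.

27,690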